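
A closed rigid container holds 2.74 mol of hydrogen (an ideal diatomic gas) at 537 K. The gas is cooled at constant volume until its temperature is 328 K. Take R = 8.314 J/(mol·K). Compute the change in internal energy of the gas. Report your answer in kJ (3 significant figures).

Constant volume ⇒ W = 0, so Q = ΔU = nCᵥΔT with Cᵥ = 5R/2 = 20.79 J/(mol·K).
ΔU = (2.74)(20.79)(328 − 537) = -11903 J.

ΔU ≈ -11.9 kJ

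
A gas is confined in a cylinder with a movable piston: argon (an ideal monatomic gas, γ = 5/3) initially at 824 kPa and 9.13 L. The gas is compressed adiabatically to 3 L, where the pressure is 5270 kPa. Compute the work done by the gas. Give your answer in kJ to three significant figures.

Adiabatic: W = (P₁V₁ − P₂V₂)/(γ − 1) with γ = 5/3.
P₁V₁ = 7523 J, P₂V₂ = 15810 J.
W = (7523 − 15810) / 0.6667 = -12430 J.

W ≈ -12.4 kJ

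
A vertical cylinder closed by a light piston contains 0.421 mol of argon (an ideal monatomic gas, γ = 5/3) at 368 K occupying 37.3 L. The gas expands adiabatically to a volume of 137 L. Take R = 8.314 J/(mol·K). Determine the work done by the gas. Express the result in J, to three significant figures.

Adiabatic: TV^(γ−1) = const with γ = 5/3.
T₂ = T₁ (V₁/V₂)^(γ−1) = 368 × (37.3/137)^0.667 = 368 × 0.4201 = 154.6 K.
W_by = nCᵥ(T₁ − T₂) = (0.421)(12.47)(368 − 154.6) = 1120 J.

W ≈ 1120 J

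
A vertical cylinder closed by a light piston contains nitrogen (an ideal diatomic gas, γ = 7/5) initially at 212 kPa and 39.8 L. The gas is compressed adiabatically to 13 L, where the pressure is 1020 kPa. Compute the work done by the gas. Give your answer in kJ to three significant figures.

W ≈ -12.1 kJ

Adiabatic: W = (P₁V₁ − P₂V₂)/(γ − 1) with γ = 7/5.
P₁V₁ = 8438 J, P₂V₂ = 13260 J.
W = (8438 − 13260) / 0.4 = -12056 J.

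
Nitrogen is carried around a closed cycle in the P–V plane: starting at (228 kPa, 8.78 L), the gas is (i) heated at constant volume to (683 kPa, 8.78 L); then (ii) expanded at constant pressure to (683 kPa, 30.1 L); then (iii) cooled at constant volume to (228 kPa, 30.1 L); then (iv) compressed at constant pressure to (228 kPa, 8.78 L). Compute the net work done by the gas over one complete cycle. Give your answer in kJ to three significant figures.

Constant-volume legs do no work.
W(ii) = (683)(30.1 − 8.78) = 14562 J; W(iv) = (228)(8.78 − 30.1) = -4861 J.
W_net = 14562 − 4861 = 9701 J (the clockwise enclosed area).

W_net ≈ 9.70 kJ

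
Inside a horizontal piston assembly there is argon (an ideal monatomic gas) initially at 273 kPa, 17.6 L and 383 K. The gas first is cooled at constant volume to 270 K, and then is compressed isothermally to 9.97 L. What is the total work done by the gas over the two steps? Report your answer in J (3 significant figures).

Step 1 (isochoric): W = 0 (constant volume).
After step 1: P = 192.5 kPa (V unchanged).
Step 2 (isothermal): W = P₁V₁ ln(V₂/V₁) = (3387) ln(9.97/17.6) = -1925 J.
W_total = 0 − 1925 = -1925 J.

W_total ≈ -1930 J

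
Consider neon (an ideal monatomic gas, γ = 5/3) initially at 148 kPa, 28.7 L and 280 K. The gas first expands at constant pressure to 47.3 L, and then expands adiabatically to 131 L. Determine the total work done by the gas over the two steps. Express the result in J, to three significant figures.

W_total ≈ 7930 J

Step 1 (isobaric): W = PΔV = (148 kPa)(47.3 − 28.7 L) = 2753 J.
After step 1: P = 148 kPa, V = 47.3 L, T = 461.5 K.
Step 2 (adiabatic): W = (P₁V₁ − P₂V₂)/(γ−1) = (7000 − 3550)/0.667 = 5176 J.
W_total = 2753 + 5176 = 7929 J.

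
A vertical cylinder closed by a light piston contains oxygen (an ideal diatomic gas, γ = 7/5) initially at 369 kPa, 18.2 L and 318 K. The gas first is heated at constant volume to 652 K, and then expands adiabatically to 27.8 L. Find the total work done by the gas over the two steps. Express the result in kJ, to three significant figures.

W_total ≈ 5.37 kJ

Step 1 (isochoric): W = 0 (constant volume).
After step 1: P = 756.6 kPa (V unchanged).
Step 2 (adiabatic): W = (P₁V₁ − P₂V₂)/(γ−1) = (13770 − 11623)/0.4 = 5366 J.
W_total = 0 + 5366 = 5366 J.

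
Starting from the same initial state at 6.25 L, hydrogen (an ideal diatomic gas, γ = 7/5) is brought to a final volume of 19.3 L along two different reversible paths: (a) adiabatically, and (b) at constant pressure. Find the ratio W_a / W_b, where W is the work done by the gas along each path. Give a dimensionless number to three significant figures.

W_a / W_b ≈ 0.435

Path (a) adiabatic: W = P₁V₁(1 − (V₁/V₂)^(γ−1))/(γ−1) → W_a/(P₁V₁) = 0.9075.
Path (b) isobaric: W = P₁(V₂ − V₁) → W_b/(P₁V₁) = 2.088.
W_a / W_b = 0.9075 / 2.088 = 0.4346.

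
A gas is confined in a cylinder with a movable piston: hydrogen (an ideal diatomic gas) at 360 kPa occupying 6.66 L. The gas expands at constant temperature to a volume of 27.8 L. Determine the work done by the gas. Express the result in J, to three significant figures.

W ≈ 3430 J

Isothermal: W = nRT ln(V₂/V₁) = P₁V₁ ln(V₂/V₁).
P₁V₁ = (360 kPa)(6.66 L) = 2398 J.
W = 2398 × ln(27.8/6.66) = 2398 × 1.429
W_by_gas = 3426 J.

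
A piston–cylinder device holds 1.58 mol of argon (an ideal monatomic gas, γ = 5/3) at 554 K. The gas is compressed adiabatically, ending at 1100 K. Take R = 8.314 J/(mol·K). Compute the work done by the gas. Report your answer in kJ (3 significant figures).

Adiabatic ⇒ Q = 0, so W_by = −ΔU = nCᵥ(T₁ − T₂).
Cᵥ = 3R/2 = 12.47 J/(mol·K).
W = (1.58)(12.47)(554 − 1100) = -10758 J.

W ≈ -10.8 kJ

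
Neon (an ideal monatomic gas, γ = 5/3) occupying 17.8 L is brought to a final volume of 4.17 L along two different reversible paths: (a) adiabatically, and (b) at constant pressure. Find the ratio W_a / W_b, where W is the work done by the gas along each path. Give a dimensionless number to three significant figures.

W_a / W_b ≈ 3.20

Path (a) adiabatic: W = P₁V₁(1 − (V₁/V₂)^(γ−1))/(γ−1) → W_a/(P₁V₁) = -2.447.
Path (b) isobaric: W = P₁(V₂ − V₁) → W_b/(P₁V₁) = -0.7657.
W_a / W_b = -2.447 / -0.7657 = 3.196.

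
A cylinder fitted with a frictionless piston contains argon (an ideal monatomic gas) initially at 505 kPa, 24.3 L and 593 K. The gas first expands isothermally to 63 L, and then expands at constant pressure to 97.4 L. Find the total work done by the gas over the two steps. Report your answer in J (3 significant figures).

Step 1 (isothermal): W = P₁V₁ ln(V₂/V₁) = (12272) ln(63/24.3) = 11691 J.
After step 1: P = 194.8 kPa, V = 63 L, T = 593 K.
Step 2 (isobaric): W = PΔV = (194.8 kPa)(97.4 − 63 L) = 6701 J.
W_total = 11691 + 6701 = 18391 J.

W_total ≈ 18400 J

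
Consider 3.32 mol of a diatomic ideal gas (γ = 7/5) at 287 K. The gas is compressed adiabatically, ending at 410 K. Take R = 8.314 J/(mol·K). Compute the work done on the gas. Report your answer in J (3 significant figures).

W ≈ 8490 J

Adiabatic ⇒ Q = 0, so W_by = −ΔU = nCᵥ(T₁ − T₂).
Cᵥ = 5R/2 = 20.79 J/(mol·K).
W = (3.32)(20.79)(287 − 410) = -8488 J.
Work on gas = −W_by = 8488 J.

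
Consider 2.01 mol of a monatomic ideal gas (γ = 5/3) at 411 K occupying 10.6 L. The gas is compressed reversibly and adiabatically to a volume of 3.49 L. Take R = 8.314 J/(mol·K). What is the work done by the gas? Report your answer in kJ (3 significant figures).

Adiabatic: TV^(γ−1) = const with γ = 5/3.
T₂ = T₁ (V₁/V₂)^(γ−1) = 411 × (10.6/3.49)^0.667 = 411 × 2.097 = 862 K.
W_by = nCᵥ(T₁ − T₂) = (2.01)(12.47)(411 − 862) = -11304 J.

W ≈ -11.3 kJ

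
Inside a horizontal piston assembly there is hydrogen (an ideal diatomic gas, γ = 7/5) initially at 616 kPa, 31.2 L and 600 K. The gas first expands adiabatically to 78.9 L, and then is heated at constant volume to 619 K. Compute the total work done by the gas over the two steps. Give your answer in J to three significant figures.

Step 1 (adiabatic): W = (P₁V₁ − P₂V₂)/(γ−1) = (19219 − 13261)/0.4 = 14896 J.
Step 2 (isochoric): W = 0 (constant volume).
W_total = 14896 + 0 = 14896 J.

W_total ≈ 14900 J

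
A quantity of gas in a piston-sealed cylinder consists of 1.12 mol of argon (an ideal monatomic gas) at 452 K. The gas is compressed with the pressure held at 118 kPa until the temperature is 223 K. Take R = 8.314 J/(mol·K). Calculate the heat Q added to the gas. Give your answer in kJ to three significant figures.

Q ≈ -5.33 kJ

Isobaric: W = nRΔT = (1.12)(8.314)(-229) = -2132 J.
ΔU = nCᵥΔT with Cᵥ = 3R/2: ΔU = (1.12)(12.47)(-229) = -3199 J.
Q = ΔU + W = -3199 − 2132 = -5331 J.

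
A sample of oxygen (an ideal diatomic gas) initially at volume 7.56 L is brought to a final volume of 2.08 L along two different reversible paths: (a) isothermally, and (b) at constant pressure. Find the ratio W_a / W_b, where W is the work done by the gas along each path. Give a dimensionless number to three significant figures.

W_a / W_b ≈ 1.78

Path (a) isothermal: W = P₁V₁ ln(V₂/V₁) → W_a/(P₁V₁) = -1.291.
Path (b) isobaric: W = P₁(V₂ − V₁) → W_b/(P₁V₁) = -0.7249.
W_a / W_b = -1.291 / -0.7249 = 1.78.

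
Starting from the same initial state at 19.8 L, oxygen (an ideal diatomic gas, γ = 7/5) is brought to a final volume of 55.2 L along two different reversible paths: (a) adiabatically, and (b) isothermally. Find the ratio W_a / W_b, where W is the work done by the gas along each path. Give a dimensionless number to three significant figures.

W_a / W_b ≈ 0.820

Path (a) adiabatic: W = P₁V₁(1 − (V₁/V₂)^(γ−1))/(γ−1) → W_a/(P₁V₁) = 0.8411.
Path (b) isothermal: W = P₁V₁ ln(V₂/V₁) → W_b/(P₁V₁) = 1.025.
W_a / W_b = 0.8411 / 1.025 = 0.8203.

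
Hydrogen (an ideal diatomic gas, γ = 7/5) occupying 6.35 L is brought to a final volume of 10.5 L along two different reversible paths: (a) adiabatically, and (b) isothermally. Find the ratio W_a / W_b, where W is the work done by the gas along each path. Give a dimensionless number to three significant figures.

Path (a) adiabatic: W = P₁V₁(1 − (V₁/V₂)^(γ−1))/(γ−1) → W_a/(P₁V₁) = 0.4556.
Path (b) isothermal: W = P₁V₁ ln(V₂/V₁) → W_b/(P₁V₁) = 0.5029.
W_a / W_b = 0.4556 / 0.5029 = 0.9058.

W_a / W_b ≈ 0.906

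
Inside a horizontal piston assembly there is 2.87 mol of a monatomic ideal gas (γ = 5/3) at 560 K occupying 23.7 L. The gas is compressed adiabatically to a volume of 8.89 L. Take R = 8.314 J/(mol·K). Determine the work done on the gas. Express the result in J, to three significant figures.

Adiabatic: TV^(γ−1) = const with γ = 5/3.
T₂ = T₁ (V₁/V₂)^(γ−1) = 560 × (23.7/8.89)^0.667 = 560 × 1.923 = 1077 K.
W_by = nCᵥ(T₁ − T₂) = (2.87)(12.47)(560 − 1077) = -18493 J.
Work on gas = −W_by = 18493 J.

W ≈ 18500 J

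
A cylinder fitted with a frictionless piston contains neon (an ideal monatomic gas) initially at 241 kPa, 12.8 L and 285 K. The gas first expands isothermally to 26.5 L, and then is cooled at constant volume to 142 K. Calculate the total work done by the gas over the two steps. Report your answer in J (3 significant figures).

W_total ≈ 2240 J

Step 1 (isothermal): W = P₁V₁ ln(V₂/V₁) = (3085) ln(26.5/12.8) = 2245 J.
Step 2 (isochoric): W = 0 (constant volume).
W_total = 2245 + 0 = 2245 J.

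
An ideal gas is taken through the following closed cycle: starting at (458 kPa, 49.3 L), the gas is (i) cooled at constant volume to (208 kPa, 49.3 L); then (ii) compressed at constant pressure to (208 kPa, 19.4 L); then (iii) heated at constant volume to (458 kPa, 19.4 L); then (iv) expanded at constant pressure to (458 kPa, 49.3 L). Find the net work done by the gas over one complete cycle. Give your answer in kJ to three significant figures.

Constant-volume legs do no work.
W(ii) = (208)(19.4 − 49.3) = -6219 J; W(iv) = (458)(49.3 − 19.4) = 13694 J.
W_net = -6219 + 13694 = 7475 J (the clockwise enclosed area).

W_net ≈ 7.47 kJ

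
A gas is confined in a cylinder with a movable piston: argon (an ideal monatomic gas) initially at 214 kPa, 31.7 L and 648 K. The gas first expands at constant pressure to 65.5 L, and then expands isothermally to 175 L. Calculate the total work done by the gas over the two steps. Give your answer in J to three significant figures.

W_total ≈ 21000 J

Step 1 (isobaric): W = PΔV = (214 kPa)(65.5 − 31.7 L) = 7233 J.
After step 1: P = 214 kPa, V = 65.5 L, T = 1339 K.
Step 2 (isothermal): W = P₁V₁ ln(V₂/V₁) = (14017) ln(175/65.5) = 13775 J.
W_total = 7233 + 13775 = 21008 J.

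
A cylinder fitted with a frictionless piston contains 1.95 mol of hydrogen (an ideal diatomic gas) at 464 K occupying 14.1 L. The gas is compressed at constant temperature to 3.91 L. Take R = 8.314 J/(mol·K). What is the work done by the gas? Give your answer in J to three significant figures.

W ≈ -9650 J

Isothermal: W = nRT ln(V₂/V₁).
W = (1.95)(8.314)(464) × ln(3.91/14.1)
  = 7523 × -1.283
W_by_gas = -9649 J.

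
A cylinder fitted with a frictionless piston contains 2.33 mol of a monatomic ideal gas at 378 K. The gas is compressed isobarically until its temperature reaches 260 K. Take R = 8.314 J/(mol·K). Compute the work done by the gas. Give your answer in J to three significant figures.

W ≈ -2290 J

Isobaric: W = P ΔV = nR ΔT.
W = (2.33)(8.314)(260 − 378) = -2286 J.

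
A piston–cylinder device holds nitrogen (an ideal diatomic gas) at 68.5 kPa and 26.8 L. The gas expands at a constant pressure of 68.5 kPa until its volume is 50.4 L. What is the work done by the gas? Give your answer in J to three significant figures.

Isobaric: W = P ΔV.
W = (68.5 kPa)(50.4 − 26.8 L) = (68.5)(23.6) = 1617 J.

W ≈ 1620 J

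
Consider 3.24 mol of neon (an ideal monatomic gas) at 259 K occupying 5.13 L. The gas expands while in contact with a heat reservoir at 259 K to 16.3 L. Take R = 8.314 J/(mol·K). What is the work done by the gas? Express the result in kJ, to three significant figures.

W ≈ 8.07 kJ

Isothermal: W = nRT ln(V₂/V₁).
W = (3.24)(8.314)(259) × ln(16.3/5.13)
  = 6977 × 1.156
W_by_gas = 8066 J.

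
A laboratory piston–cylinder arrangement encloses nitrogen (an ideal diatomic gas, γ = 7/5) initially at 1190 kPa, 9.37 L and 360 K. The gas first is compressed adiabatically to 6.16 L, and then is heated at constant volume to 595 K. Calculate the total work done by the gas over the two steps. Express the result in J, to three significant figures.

W_total ≈ -5090 J

Step 1 (adiabatic): W = (P₁V₁ − P₂V₂)/(γ−1) = (11150 − 13187)/0.4 = -5092 J.
Step 2 (isochoric): W = 0 (constant volume).
W_total = -5092 + 0 = -5092 J.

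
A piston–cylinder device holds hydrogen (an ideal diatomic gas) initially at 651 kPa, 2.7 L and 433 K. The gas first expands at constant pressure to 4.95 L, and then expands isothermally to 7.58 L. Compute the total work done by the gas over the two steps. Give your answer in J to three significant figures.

W_total ≈ 2840 J

Step 1 (isobaric): W = PΔV = (651 kPa)(4.95 − 2.7 L) = 1465 J.
After step 1: P = 651 kPa, V = 4.95 L, T = 793.8 K.
Step 2 (isothermal): W = P₁V₁ ln(V₂/V₁) = (3222) ln(7.58/4.95) = 1373 J.
W_total = 1465 + 1373 = 2838 J.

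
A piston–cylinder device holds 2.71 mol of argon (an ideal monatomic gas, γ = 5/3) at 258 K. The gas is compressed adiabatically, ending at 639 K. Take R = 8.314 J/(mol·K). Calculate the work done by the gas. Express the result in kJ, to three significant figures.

W ≈ -12.9 kJ

Adiabatic ⇒ Q = 0, so W_by = −ΔU = nCᵥ(T₁ − T₂).
Cᵥ = 3R/2 = 12.47 J/(mol·K).
W = (2.71)(12.47)(258 − 639) = -12876 J.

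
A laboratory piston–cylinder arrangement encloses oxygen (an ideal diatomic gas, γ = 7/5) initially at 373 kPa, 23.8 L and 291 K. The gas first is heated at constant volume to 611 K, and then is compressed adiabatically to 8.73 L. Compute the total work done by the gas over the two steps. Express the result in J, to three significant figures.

Step 1 (isochoric): W = 0 (constant volume).
After step 1: P = 783.2 kPa (V unchanged).
Step 2 (adiabatic): W = (P₁V₁ − P₂V₂)/(γ−1) = (18639 − 27839)/0.4 = -23000 J.
W_total = 0 − 23000 = -23000 J.

W_total ≈ -23000 J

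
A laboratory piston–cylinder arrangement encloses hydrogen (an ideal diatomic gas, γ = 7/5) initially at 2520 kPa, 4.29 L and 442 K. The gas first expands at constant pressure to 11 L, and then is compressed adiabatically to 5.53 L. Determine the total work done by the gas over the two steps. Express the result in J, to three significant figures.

Step 1 (isobaric): W = PΔV = (2520 kPa)(11 − 4.29 L) = 16909 J.
After step 1: P = 2520 kPa, V = 11 L, T = 1133 K.
Step 2 (adiabatic): W = (P₁V₁ − P₂V₂)/(γ−1) = (27720 − 36497)/0.4 = -21943 J.
W_total = 16909 − 21943 = -5034 J.

W_total ≈ -5030 J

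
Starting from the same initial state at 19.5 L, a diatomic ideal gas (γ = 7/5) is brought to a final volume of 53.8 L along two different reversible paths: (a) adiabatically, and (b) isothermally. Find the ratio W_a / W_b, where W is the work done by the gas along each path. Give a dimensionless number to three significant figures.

Path (a) adiabatic: W = P₁V₁(1 − (V₁/V₂)^(γ−1))/(γ−1) → W_a/(P₁V₁) = 0.8341.
Path (b) isothermal: W = P₁V₁ ln(V₂/V₁) → W_b/(P₁V₁) = 1.015.
W_a / W_b = 0.8341 / 1.015 = 0.8219.

W_a / W_b ≈ 0.822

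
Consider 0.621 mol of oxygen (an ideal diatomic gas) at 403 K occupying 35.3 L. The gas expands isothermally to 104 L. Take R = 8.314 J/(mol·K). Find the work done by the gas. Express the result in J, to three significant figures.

Isothermal: W = nRT ln(V₂/V₁).
W = (0.621)(8.314)(403) × ln(104/35.3)
  = 2081 × 1.081
W_by_gas = 2248 J.

W ≈ 2250 J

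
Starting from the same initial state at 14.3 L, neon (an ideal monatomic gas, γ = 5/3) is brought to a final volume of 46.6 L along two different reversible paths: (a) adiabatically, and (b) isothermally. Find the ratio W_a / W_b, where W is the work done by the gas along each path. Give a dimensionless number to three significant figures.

Path (a) adiabatic: W = P₁V₁(1 − (V₁/V₂)^(γ−1))/(γ−1) → W_a/(P₁V₁) = 0.8176.
Path (b) isothermal: W = P₁V₁ ln(V₂/V₁) → W_b/(P₁V₁) = 1.181.
W_a / W_b = 0.8176 / 1.181 = 0.6921.

W_a / W_b ≈ 0.692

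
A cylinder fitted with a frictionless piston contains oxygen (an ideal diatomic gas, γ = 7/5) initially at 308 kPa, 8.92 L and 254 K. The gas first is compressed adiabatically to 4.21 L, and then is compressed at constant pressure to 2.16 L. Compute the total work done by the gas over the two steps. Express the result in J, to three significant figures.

Step 1 (adiabatic): W = (P₁V₁ − P₂V₂)/(γ−1) = (2747 − 3710)/0.4 = -2406 J.
After step 1: P = 881.2 kPa, V = 4.21 L, T = 343 K.
Step 2 (isobaric): W = PΔV = (881.2 kPa)(2.16 − 4.21 L) = -1806 J.
W_total = -2406 − 1806 = -4212 J.

W_total ≈ -4210 J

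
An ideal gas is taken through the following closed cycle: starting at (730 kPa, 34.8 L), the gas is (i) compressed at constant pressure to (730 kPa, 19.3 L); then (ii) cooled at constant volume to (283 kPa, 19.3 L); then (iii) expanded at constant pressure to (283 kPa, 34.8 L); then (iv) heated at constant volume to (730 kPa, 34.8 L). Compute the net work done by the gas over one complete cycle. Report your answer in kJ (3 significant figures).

W_net ≈ -6.93 kJ

Constant-volume legs do no work.
W(i) = (730)(19.3 − 34.8) = -11315 J; W(iii) = (283)(34.8 − 19.3) = 4386 J.
W_net = -11315 + 4386 = -6928 J (the counter-clockwise enclosed area).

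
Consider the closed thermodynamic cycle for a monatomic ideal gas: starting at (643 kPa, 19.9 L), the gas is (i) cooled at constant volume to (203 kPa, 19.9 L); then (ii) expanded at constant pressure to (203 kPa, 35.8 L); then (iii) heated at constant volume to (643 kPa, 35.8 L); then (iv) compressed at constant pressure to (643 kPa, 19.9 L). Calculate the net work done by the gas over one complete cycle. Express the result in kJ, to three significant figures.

Constant-volume legs do no work.
W(ii) = (203)(35.8 − 19.9) = 3228 J; W(iv) = (643)(19.9 − 35.8) = -10224 J.
W_net = 3228 − 10224 = -6996 J (the counter-clockwise enclosed area).

W_net ≈ -7.00 kJ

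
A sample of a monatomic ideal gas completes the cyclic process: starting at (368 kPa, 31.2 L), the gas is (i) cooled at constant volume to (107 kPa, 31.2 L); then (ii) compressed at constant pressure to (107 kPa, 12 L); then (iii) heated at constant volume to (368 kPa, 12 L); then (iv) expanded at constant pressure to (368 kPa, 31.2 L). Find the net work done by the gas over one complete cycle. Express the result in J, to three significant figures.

W_net ≈ 5010 J

Constant-volume legs do no work.
W(ii) = (107)(12 − 31.2) = -2054 J; W(iv) = (368)(31.2 − 12) = 7066 J.
W_net = -2054 + 7066 = 5011 J (the clockwise enclosed area).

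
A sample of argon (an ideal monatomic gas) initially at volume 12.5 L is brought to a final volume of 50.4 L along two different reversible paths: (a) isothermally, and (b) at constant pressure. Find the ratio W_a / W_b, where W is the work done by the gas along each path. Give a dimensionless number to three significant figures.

Path (a) isothermal: W = P₁V₁ ln(V₂/V₁) → W_a/(P₁V₁) = 1.394.
Path (b) isobaric: W = P₁(V₂ − V₁) → W_b/(P₁V₁) = 3.032.
W_a / W_b = 1.394 / 3.032 = 0.4598.

W_a / W_b ≈ 0.460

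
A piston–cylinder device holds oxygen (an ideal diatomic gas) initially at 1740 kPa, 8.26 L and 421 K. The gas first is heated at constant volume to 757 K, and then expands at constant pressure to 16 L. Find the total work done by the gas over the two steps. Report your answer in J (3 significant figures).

Step 1 (isochoric): W = 0 (constant volume).
After step 1: P = 3129 kPa (V unchanged).
Step 2 (isobaric): W = PΔV = (3129 kPa)(16 − 8.26 L) = 24216 J.
W_total = 0 + 24216 = 24216 J.

W_total ≈ 24200 J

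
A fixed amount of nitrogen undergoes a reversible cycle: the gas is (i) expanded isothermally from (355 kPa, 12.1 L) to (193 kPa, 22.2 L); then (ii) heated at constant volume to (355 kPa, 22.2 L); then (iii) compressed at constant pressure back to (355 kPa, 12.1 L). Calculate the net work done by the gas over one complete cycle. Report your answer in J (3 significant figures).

W_net ≈ -979 J

Leg (i): W = PᵢVᵢ ln(V_f/Vᵢ) = (4296) ln(22.2/12.1) = 2607 J.
Leg (ii): W = 0.
Leg (iii): W = PΔV = (355)(12.1 − 22.2) = -3586 J.
W_net = 2607 − 3586 = -978.6 J.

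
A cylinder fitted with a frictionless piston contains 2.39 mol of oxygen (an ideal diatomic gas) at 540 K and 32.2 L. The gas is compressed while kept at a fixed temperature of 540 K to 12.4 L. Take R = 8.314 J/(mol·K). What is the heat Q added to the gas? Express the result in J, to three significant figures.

Q ≈ -10200 J

Isothermal ⇒ ΔU = 0, so Q = W = nRT ln(V₂/V₁).
Q = (2.39)(8.314)(540) ln(12.4/32.2) = 10730 × -0.9543 = -10239 J.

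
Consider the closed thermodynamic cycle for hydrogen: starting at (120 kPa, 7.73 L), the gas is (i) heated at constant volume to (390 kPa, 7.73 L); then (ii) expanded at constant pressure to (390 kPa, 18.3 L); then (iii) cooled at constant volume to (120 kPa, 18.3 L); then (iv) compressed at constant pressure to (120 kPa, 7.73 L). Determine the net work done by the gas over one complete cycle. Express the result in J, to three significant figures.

Constant-volume legs do no work.
W(ii) = (390)(18.3 − 7.73) = 4122 J; W(iv) = (120)(7.73 − 18.3) = -1268 J.
W_net = 4122 − 1268 = 2854 J (the clockwise enclosed area).

W_net ≈ 2850 J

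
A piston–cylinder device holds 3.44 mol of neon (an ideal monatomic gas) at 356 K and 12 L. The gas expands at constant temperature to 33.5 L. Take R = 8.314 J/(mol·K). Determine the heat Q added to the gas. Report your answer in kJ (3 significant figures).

Isothermal ⇒ ΔU = 0, so Q = W = nRT ln(V₂/V₁).
Q = (3.44)(8.314)(356) ln(33.5/12) = 10182 × 1.027 = 10453 J.

Q ≈ 10.5 kJ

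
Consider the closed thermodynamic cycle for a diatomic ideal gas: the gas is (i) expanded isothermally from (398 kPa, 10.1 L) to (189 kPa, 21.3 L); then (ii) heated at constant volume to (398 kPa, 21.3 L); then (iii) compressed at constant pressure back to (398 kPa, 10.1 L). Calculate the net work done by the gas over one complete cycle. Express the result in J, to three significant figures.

W_net ≈ -1460 J

Leg (i): W = PᵢVᵢ ln(V_f/Vᵢ) = (4020) ln(21.3/10.1) = 2999 J.
Leg (ii): W = 0.
Leg (iii): W = PΔV = (398)(10.1 − 21.3) = -4458 J.
W_net = 2999 − 4458 = -1458 J.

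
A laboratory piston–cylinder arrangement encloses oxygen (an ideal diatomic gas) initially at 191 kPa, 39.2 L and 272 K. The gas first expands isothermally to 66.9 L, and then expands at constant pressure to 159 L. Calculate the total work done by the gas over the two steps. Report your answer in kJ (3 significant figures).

Step 1 (isothermal): W = P₁V₁ ln(V₂/V₁) = (7487) ln(66.9/39.2) = 4002 J.
After step 1: P = 111.9 kPa, V = 66.9 L, T = 272 K.
Step 2 (isobaric): W = PΔV = (111.9 kPa)(159 − 66.9 L) = 10307 J.
W_total = 4002 + 10307 = 14310 J.

W_total ≈ 14.3 kJ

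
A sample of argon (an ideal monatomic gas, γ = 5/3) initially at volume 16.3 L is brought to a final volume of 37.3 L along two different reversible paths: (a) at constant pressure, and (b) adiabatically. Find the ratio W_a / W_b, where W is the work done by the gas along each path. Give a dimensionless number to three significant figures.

Path (a) isobaric: W = P₁(V₂ − V₁) → W_a/(P₁V₁) = 1.288.
Path (b) adiabatic: W = P₁V₁(1 − (V₁/V₂)^(γ−1))/(γ−1) → W_b/(P₁V₁) = 0.6362.
W_a / W_b = 1.288 / 0.6362 = 2.025.

W_a / W_b ≈ 2.03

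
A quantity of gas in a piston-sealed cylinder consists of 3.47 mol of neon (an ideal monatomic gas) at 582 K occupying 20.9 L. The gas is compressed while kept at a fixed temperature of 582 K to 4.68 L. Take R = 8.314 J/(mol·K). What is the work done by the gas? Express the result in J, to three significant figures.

W ≈ -25100 J

Isothermal: W = nRT ln(V₂/V₁).
W = (3.47)(8.314)(582) × ln(4.68/20.9)
  = 16790 × -1.496
W_by_gas = -25126 J.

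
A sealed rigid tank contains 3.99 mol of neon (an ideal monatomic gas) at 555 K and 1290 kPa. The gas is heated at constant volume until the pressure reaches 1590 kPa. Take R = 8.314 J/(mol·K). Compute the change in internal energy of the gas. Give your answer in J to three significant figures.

Constant volume ⇒ W = 0, so Q = ΔU = nCᵥΔT with Cᵥ = 3R/2 = 12.47 J/(mol·K).
At constant V, T₂/T₁ = P₂/P₁ ⇒ ΔT = T₁(P₂/P₁ − 1) = 555·(1590/1290 − 1) = 129.1 K.
ΔU = (3.99)(12.47)(129.1) = 6422 J.

ΔU ≈ 6420 J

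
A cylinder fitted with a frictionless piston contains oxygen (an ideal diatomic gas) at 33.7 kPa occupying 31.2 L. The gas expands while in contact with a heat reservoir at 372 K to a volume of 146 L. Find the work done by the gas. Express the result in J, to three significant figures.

W ≈ 1620 J

Isothermal: W = nRT ln(V₂/V₁) = P₁V₁ ln(V₂/V₁).
P₁V₁ = (33.7 kPa)(31.2 L) = 1051 J.
W = 1051 × ln(146/31.2) = 1051 × 1.543
W_by_gas = 1623 J.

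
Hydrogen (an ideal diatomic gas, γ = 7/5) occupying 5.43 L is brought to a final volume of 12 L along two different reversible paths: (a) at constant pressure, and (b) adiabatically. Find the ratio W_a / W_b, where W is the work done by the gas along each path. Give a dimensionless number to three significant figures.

W_a / W_b ≈ 1.78

Path (a) isobaric: W = P₁(V₂ − V₁) → W_a/(P₁V₁) = 1.21.
Path (b) adiabatic: W = P₁V₁(1 − (V₁/V₂)^(γ−1))/(γ−1) → W_b/(P₁V₁) = 0.6795.
W_a / W_b = 1.21 / 0.6795 = 1.781.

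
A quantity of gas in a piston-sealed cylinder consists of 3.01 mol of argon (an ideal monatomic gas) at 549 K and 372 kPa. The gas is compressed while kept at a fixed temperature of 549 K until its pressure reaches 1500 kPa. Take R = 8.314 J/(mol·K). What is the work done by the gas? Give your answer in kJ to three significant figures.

Isothermal process: W = nRT ln(V₂/V₁) = nRT ln(P₁/P₂).
W = (3.01)(8.314)(549) × ln(372/1500)
  = 13739 × ln(0.248) = 13739 × -1.394
W_by_gas = -19156 J.

W ≈ -19.2 kJ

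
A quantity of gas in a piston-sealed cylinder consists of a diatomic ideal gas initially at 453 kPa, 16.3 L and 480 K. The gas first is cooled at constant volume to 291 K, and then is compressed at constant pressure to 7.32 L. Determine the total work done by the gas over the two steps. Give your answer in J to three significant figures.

W_total ≈ -2470 J

Step 1 (isochoric): W = 0 (constant volume).
After step 1: P = 274.6 kPa (V unchanged).
Step 2 (isobaric): W = PΔV = (274.6 kPa)(7.32 − 16.3 L) = -2466 J.
W_total = 0 − 2466 = -2466 J.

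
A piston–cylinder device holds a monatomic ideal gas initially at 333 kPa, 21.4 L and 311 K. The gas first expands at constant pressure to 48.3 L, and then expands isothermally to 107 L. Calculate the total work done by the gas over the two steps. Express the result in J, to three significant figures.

W_total ≈ 21800 J

Step 1 (isobaric): W = PΔV = (333 kPa)(48.3 − 21.4 L) = 8958 J.
After step 1: P = 333 kPa, V = 48.3 L, T = 701.9 K.
Step 2 (isothermal): W = P₁V₁ ln(V₂/V₁) = (16084) ln(107/48.3) = 12793 J.
W_total = 8958 + 12793 = 21751 J.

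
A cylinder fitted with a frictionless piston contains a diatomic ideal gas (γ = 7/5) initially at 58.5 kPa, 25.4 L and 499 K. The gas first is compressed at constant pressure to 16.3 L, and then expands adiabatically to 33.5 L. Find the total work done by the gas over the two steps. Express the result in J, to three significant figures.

W_total ≈ 64.5 J

Step 1 (isobaric): W = PΔV = (58.5 kPa)(16.3 − 25.4 L) = -532.3 J.
After step 1: P = 58.5 kPa, V = 16.3 L, T = 320.2 K.
Step 2 (adiabatic): W = (P₁V₁ − P₂V₂)/(γ−1) = (953.6 − 714.8)/0.4 = 596.8 J.
W_total = -532.3 + 596.8 = 64.46 J.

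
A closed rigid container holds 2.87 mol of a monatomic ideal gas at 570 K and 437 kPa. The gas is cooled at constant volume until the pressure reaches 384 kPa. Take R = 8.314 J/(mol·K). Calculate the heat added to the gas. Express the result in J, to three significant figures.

Constant volume ⇒ W = 0, so Q = ΔU = nCᵥΔT with Cᵥ = 3R/2 = 12.47 J/(mol·K).
At constant V, T₂/T₁ = P₂/P₁ ⇒ ΔT = T₁(P₂/P₁ − 1) = 570·(384/437 − 1) = -69.13 K.
ΔU = (2.87)(12.47)(-69.13) = -2474 J.

Q ≈ -2470 J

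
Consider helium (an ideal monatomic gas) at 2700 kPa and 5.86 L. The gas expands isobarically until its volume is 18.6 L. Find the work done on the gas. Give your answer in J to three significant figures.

Isobaric: W = P ΔV.
W = (2700 kPa)(18.6 − 5.86 L) = (2700)(12.74) = 34398 J.
Work on gas = −W_by = -34398 J.

W ≈ -34400 J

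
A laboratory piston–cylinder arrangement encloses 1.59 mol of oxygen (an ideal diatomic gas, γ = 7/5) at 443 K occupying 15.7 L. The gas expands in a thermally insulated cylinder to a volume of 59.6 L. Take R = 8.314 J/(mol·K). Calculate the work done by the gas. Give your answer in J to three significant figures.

W ≈ 6050 J

Adiabatic: TV^(γ−1) = const with γ = 7/5.
T₂ = T₁ (V₁/V₂)^(γ−1) = 443 × (15.7/59.6)^0.4 = 443 × 0.5865 = 259.8 K.
W_by = nCᵥ(T₁ − T₂) = (1.59)(20.79)(443 − 259.8) = 6054 J.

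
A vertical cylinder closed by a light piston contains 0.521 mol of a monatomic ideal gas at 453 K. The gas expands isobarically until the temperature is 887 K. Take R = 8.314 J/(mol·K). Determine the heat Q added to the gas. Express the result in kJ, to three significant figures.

Isobaric: W = nRΔT = (0.521)(8.314)(434) = 1880 J.
ΔU = nCᵥΔT with Cᵥ = 3R/2: ΔU = (0.521)(12.47)(434) = 2820 J.
Q = ΔU + W = 2820 + 1880 = 4700 J.

Q ≈ 4.70 kJ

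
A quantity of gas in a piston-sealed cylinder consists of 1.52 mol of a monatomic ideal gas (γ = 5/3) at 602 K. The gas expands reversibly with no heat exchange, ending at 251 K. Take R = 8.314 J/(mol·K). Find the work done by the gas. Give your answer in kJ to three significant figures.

Adiabatic ⇒ Q = 0, so W_by = −ΔU = nCᵥ(T₁ − T₂).
Cᵥ = 3R/2 = 12.47 J/(mol·K).
W = (1.52)(12.47)(602 − 251) = 6654 J.

W ≈ 6.65 kJ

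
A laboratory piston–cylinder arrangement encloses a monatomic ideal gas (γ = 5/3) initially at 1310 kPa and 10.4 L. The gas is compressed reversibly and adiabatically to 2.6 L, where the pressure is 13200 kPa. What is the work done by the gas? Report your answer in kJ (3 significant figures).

W ≈ -31.0 kJ

Adiabatic: W = (P₁V₁ − P₂V₂)/(γ − 1) with γ = 5/3.
P₁V₁ = 13624 J, P₂V₂ = 34320 J.
W = (13624 − 34320) / 0.6667 = -31044 J.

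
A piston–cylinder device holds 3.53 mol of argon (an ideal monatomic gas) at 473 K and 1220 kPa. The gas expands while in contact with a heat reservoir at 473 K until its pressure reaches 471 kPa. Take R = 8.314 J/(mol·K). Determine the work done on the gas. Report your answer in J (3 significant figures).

W ≈ -13200 J

Isothermal process: W = nRT ln(V₂/V₁) = nRT ln(P₁/P₂).
W = (3.53)(8.314)(473) × ln(1220/471)
  = 13882 × ln(2.59) = 13882 × 0.9517
W_by_gas = 13212 J; work on gas = −W_by = -13212 J.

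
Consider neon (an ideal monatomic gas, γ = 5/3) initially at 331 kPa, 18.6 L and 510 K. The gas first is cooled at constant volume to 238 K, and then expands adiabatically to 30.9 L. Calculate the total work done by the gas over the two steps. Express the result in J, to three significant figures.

Step 1 (isochoric): W = 0 (constant volume).
After step 1: P = 154.5 kPa (V unchanged).
Step 2 (adiabatic): W = (P₁V₁ − P₂V₂)/(γ−1) = (2873 − 2048)/0.667 = 1237 J.
W_total = 0 + 1237 = 1237 J.

W_total ≈ 1240 J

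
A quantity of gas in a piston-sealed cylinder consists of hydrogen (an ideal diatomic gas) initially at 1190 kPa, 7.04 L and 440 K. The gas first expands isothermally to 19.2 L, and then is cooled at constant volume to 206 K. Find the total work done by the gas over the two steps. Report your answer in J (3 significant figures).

Step 1 (isothermal): W = P₁V₁ ln(V₂/V₁) = (8378) ln(19.2/7.04) = 8405 J.
Step 2 (isochoric): W = 0 (constant volume).
W_total = 8405 + 0 = 8405 J.

W_total ≈ 8410 J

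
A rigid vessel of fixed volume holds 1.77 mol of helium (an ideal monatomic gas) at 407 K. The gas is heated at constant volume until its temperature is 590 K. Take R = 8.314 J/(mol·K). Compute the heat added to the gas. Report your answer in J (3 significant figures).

Constant volume ⇒ W = 0, so Q = ΔU = nCᵥΔT with Cᵥ = 3R/2 = 12.47 J/(mol·K).
ΔU = (1.77)(12.47)(590 − 407) = 4039 J.

Q ≈ 4040 J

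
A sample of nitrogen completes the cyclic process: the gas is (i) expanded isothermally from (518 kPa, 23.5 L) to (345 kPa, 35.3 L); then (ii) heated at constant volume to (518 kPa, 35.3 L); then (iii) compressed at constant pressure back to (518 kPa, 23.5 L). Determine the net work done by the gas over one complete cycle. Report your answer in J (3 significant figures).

W_net ≈ -1160 J

Leg (i): W = PᵢVᵢ ln(V_f/Vᵢ) = (12173) ln(35.3/23.5) = 4953 J.
Leg (ii): W = 0.
Leg (iii): W = PΔV = (518)(23.5 − 35.3) = -6112 J.
W_net = 4953 − 6112 = -1159 J.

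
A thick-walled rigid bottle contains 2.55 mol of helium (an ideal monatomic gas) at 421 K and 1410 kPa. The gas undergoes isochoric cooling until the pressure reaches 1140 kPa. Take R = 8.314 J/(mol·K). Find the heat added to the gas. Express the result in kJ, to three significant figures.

Q ≈ -2.56 kJ

Constant volume ⇒ W = 0, so Q = ΔU = nCᵥΔT with Cᵥ = 3R/2 = 12.47 J/(mol·K).
At constant V, T₂/T₁ = P₂/P₁ ⇒ ΔT = T₁(P₂/P₁ − 1) = 421·(1140/1410 − 1) = -80.62 K.
ΔU = (2.55)(12.47)(-80.62) = -2564 J.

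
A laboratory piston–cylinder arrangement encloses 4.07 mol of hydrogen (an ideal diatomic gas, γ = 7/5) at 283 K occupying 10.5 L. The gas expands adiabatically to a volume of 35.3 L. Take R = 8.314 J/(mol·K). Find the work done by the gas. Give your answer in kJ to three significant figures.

W ≈ 9.20 kJ

Adiabatic: TV^(γ−1) = const with γ = 7/5.
T₂ = T₁ (V₁/V₂)^(γ−1) = 283 × (10.5/35.3)^0.4 = 283 × 0.6157 = 174.2 K.
W_by = nCᵥ(T₁ − T₂) = (4.07)(20.79)(283 − 174.2) = 9200 J.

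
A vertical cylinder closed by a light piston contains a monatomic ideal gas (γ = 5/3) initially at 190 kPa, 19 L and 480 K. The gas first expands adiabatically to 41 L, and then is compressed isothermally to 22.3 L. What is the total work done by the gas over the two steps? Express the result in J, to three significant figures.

Step 1 (adiabatic): W = (P₁V₁ − P₂V₂)/(γ−1) = (3610 − 2162)/0.667 = 2172 J.
After step 1: P = 52.73 kPa, V = 41 L, T = 287.4 K.
Step 2 (isothermal): W = P₁V₁ ln(V₂/V₁) = (2162) ln(22.3/41) = -1317 J.
W_total = 2172 − 1317 = 855.7 J.

W_total ≈ 856 J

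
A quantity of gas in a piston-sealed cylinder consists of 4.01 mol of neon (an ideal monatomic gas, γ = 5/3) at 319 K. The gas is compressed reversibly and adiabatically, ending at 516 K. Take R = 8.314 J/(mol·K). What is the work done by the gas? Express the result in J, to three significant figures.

W ≈ -9850 J

Adiabatic ⇒ Q = 0, so W_by = −ΔU = nCᵥ(T₁ − T₂).
Cᵥ = 3R/2 = 12.47 J/(mol·K).
W = (4.01)(12.47)(319 − 516) = -9852 J.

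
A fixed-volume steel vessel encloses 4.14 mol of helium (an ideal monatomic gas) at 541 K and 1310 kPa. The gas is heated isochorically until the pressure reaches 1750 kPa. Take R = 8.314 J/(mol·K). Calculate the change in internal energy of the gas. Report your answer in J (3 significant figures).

Constant volume ⇒ W = 0, so Q = ΔU = nCᵥΔT with Cᵥ = 3R/2 = 12.47 J/(mol·K).
At constant V, T₂/T₁ = P₂/P₁ ⇒ ΔT = T₁(P₂/P₁ − 1) = 541·(1750/1310 − 1) = 181.7 K.
ΔU = (4.14)(12.47)(181.7) = 9382 J.

ΔU ≈ 9380 J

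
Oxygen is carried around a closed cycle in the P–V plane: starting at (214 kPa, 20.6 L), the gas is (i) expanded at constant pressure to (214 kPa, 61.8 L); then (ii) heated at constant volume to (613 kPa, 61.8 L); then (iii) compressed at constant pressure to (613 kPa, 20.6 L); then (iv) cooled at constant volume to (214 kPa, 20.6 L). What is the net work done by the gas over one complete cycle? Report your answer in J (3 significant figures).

W_net ≈ -16400 J

Constant-volume legs do no work.
W(i) = (214)(61.8 − 20.6) = 8817 J; W(iii) = (613)(20.6 − 61.8) = -25256 J.
W_net = 8817 − 25256 = -16439 J (the counter-clockwise enclosed area).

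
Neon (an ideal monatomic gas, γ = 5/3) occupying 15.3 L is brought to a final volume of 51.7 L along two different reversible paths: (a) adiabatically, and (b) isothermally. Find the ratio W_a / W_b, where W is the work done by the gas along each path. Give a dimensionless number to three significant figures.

Path (a) adiabatic: W = P₁V₁(1 − (V₁/V₂)^(γ−1))/(γ−1) → W_a/(P₁V₁) = 0.8339.
Path (b) isothermal: W = P₁V₁ ln(V₂/V₁) → W_b/(P₁V₁) = 1.218.
W_a / W_b = 0.8339 / 1.218 = 0.6848.

W_a / W_b ≈ 0.685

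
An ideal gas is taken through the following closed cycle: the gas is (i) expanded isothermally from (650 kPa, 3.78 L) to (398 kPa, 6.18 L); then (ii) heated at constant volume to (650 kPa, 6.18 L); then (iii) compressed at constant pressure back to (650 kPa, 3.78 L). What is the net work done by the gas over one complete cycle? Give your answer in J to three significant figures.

W_net ≈ -352 J

Leg (i): W = PᵢVᵢ ln(V_f/Vᵢ) = (2457) ln(6.18/3.78) = 1208 J.
Leg (ii): W = 0.
Leg (iii): W = PΔV = (650)(3.78 − 6.18) = -1560 J.
W_net = 1208 − 1560 = -352.2 J.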